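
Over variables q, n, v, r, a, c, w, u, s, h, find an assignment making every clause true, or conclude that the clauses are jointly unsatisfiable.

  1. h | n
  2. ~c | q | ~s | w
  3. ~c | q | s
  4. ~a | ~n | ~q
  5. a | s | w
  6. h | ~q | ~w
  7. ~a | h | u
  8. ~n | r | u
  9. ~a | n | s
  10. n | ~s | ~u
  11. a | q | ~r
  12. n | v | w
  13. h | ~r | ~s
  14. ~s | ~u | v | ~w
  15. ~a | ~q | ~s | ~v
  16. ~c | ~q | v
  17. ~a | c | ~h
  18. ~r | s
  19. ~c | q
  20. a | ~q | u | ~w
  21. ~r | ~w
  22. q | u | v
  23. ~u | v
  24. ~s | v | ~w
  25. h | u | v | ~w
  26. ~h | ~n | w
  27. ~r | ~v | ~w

Set q = True.
Set n = False.
  then (h | n) forces h = True.
Set v = True.
Set r = True.
  then (~r | s) forces s = True.
  then (~r | ~w) forces w = False.
  then (n | ~s | ~u) forces u = False.
  then (~a | ~q | ~s | ~v) forces a = False.
Set c = False.
All clauses satisfied.

q = True; n = False; v = True; r = True; a = False; c = False; w = False; u = False; s = True; h = True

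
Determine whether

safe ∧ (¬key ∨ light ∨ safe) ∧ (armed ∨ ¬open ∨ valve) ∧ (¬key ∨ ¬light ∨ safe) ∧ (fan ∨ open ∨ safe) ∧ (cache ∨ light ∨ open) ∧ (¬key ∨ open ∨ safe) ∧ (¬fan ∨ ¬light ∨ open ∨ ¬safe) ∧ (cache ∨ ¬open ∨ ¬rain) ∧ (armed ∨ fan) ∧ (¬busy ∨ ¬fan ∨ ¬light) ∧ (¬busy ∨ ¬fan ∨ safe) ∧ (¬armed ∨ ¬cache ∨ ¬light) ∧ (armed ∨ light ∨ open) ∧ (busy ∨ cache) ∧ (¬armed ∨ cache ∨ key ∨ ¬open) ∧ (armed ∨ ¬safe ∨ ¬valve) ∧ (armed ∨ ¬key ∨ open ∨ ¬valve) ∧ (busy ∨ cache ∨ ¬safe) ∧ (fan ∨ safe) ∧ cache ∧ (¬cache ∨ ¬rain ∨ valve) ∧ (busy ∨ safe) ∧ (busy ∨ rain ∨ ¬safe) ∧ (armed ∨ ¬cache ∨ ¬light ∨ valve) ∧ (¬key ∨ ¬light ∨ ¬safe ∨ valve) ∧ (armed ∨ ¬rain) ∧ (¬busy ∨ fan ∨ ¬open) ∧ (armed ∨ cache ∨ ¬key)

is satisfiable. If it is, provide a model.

Unit clause (safe) forces safe = True.
Unit clause (cache) forces cache = True.
Set key = False.
Try light = True:
  (¬armed ∨ ¬cache ∨ ¬light) forces armed = False.
  (armed ∨ fan) forces fan = True.
  (¬fan ∨ ¬light ∨ open ∨ ¬safe) forces open = True.
  (armed ∨ ¬open ∨ valve) forces valve = True.
  clause (armed ∨ ¬safe ∨ ¬valve) is falsified — backtrack.
So light = False.
Set busy = True.
Set open = True.
  then (¬busy ∨ fan ∨ ¬open) forces fan = True.
Set armed = True.
Set rain = True.
  then (¬cache ∨ ¬rain ∨ valve) forces valve = True.
All clauses satisfied.

cache: True, key: False, safe: True, light: False, busy: True, open: True, armed: True, fan: True, rain: True, valve: True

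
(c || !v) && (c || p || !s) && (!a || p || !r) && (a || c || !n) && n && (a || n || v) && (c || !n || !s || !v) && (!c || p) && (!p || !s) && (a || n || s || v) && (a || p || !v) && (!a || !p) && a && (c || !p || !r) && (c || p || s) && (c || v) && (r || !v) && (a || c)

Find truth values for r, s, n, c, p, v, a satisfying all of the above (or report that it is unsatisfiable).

No satisfying assignment exists.

Case n = True:
  (a) forces a = True.
  (!a || !p) forces p = False.
  (!a || p || !r) forces r = False.
  (!c || p) forces c = False.
  (c || !v) forces v = False.
  Clause (c || v) is falsified — contradiction.
Case n = False:
  Clause (n) is falsified — contradiction.
Both cases fail, so the formula is unsatisfiable.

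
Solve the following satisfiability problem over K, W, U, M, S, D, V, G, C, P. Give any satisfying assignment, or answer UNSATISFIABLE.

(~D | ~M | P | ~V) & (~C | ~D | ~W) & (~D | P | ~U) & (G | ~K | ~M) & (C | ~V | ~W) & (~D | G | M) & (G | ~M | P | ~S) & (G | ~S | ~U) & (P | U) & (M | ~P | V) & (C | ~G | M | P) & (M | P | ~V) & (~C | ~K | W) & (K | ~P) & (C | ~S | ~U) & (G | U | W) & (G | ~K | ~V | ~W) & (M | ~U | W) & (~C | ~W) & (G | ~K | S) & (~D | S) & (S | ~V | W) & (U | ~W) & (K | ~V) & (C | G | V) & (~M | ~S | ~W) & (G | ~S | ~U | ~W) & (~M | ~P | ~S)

K = False, W = False, U = True, M = True, S = False, D = False, V = False, G = True, C = True, P = False

Set K = False.
  then (K | ~P) forces P = False.
  then (K | ~V) forces V = False.
  then (P | U) forces U = True.
  then (~D | P | ~U) forces D = False.
Set W = False.
  then (M | ~U | W) forces M = True.
Set S = False.
Set G = True.
Set C = True.
All clauses satisfied.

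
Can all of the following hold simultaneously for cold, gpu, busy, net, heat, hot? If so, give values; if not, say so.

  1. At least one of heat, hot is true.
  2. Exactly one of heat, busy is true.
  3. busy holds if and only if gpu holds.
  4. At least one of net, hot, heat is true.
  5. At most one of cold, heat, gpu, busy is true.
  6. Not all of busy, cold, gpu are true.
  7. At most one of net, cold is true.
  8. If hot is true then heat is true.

cold=F; gpu=F; busy=F; net=T; heat=T; hot=F

  (1) {heat, hot}: 1 true — at least one ✓
  (2) {heat, busy}: 1 true — exactly one ✓
  (3) busy=F, gpu=F — same ✓
  (4) {net, hot, heat}: 2 true — at least one ✓
  (5) {cold, heat, gpu, busy}: 1 true — at most one ✓
  (6) {busy, cold, gpu}: 0/3 true — not all ✓
  (7) {net, cold}: 1 true — at most one ✓
  (8) hot=F ⇒ heat: vacuous ✓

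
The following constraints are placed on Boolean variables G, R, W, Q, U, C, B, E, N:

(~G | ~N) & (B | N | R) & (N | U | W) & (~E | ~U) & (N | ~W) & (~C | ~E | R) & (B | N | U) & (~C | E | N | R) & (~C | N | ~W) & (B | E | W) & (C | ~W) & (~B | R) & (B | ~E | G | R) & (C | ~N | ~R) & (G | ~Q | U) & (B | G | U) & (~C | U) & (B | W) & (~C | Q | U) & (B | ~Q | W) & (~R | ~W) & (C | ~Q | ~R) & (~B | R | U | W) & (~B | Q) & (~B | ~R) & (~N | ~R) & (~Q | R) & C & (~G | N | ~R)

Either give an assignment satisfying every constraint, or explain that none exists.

G=F, R=F, W=T, Q=F, U=T, C=T, B=F, E=F, N=T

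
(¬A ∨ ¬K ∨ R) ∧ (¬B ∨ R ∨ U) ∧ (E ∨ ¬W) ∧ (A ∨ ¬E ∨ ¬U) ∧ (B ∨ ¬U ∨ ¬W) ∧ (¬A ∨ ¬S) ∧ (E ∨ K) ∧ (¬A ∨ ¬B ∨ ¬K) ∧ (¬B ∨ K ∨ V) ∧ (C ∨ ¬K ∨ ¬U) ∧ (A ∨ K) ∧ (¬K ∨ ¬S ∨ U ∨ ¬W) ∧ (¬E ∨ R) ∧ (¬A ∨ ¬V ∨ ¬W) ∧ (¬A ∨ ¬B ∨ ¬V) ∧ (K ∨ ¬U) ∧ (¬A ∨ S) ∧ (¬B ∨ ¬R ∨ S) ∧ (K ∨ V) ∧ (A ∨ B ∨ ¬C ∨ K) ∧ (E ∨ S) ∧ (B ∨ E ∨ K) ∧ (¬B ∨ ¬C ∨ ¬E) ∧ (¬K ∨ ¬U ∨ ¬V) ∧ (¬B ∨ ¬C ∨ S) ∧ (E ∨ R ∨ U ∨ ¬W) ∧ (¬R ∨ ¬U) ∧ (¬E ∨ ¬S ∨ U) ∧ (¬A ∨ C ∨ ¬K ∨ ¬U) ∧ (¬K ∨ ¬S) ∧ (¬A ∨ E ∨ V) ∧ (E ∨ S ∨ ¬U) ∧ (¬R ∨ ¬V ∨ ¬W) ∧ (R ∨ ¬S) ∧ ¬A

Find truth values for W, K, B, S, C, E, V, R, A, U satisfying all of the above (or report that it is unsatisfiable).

Unit clause (¬A) forces A = False.
In (A ∨ K) only K is left, so K = True.
In (¬K ∨ ¬S) only ¬S is left, so S = False.
In (E ∨ S) only E is left, so E = True.
In (A ∨ ¬E ∨ ¬U) only ¬U is left, so U = False.
In (¬E ∨ R) only R is left, so R = True.
In (¬B ∨ ¬R ∨ S) only ¬B is left, so B = False.
Set W = True.
  then (¬R ∨ ¬V ∨ ¬W) forces V = False.
Set C = True.
All clauses satisfied.

W: True; K: True; B: False; S: False; C: True; E: True; V: False; R: True; A: False; U: False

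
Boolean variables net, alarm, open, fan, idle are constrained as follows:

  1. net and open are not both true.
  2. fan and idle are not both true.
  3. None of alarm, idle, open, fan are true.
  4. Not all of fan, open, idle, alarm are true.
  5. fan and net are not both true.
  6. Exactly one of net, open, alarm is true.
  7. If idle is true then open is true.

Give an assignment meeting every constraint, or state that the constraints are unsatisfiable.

net=T, alarm=F, open=F, fan=F, idle=F

  (1) net=T, open=F — not both ✓
  (2) fan=F, idle=F — not both ✓
  (3) {alarm, idle, open, fan}: 0 true — none ✓
  (4) {fan, open, idle, alarm}: 0/4 true — not all ✓
  (5) fan=F, net=T — not both ✓
  (6) {net, open, alarm}: 1 true — exactly one ✓
  (7) idle=F ⇒ open: vacuous ✓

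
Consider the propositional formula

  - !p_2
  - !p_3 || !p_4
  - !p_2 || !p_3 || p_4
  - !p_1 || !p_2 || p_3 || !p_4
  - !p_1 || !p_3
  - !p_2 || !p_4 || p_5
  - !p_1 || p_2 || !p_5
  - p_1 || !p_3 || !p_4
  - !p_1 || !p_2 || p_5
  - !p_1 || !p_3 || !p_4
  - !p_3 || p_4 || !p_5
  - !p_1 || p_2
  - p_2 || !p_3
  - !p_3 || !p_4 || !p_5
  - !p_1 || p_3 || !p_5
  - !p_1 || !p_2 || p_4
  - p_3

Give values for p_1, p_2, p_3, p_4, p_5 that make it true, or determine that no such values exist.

Case p_3 = True:
  (!p_2) forces p_2 = False.
  Clause (p_2 || !p_3) is falsified — contradiction.
Case p_3 = False:
  Clause (p_3) is falsified — contradiction.
Both cases fail, so the formula is unsatisfiable.

The formula is unsatisfiable.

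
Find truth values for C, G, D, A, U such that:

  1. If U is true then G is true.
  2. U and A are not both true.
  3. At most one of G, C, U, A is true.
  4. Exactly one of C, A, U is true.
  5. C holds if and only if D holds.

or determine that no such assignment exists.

C: True; G: False; D: True; A: False; U: False

  (1) U=F ⇒ G: vacuous ✓
  (2) U=F, A=F — not both ✓
  (3) {G, C, U, A}: 1 true — at most one ✓
  (4) {C, A, U}: 1 true — exactly one ✓
  (5) C=T, D=T — same ✓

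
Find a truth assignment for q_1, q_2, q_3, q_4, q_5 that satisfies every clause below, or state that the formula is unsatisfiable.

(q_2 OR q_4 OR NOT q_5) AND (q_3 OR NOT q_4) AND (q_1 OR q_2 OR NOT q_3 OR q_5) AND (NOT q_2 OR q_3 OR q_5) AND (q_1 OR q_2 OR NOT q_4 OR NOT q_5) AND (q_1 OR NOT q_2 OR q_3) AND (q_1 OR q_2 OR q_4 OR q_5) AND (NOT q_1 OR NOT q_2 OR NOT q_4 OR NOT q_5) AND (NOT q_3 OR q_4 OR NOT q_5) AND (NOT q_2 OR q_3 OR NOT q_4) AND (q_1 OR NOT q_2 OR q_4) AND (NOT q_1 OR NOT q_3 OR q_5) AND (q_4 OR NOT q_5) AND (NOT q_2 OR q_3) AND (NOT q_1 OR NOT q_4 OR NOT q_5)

q_1 = False, q_2 = True, q_3 = True, q_4 = True, q_5 = False

Set q_1 = False.
Set q_2 = True.
  then (q_1 OR NOT q_2 OR q_3) forces q_3 = True.
  then (q_1 OR NOT q_2 OR q_4) forces q_4 = True.
Set q_5 = False.
All clauses satisfied.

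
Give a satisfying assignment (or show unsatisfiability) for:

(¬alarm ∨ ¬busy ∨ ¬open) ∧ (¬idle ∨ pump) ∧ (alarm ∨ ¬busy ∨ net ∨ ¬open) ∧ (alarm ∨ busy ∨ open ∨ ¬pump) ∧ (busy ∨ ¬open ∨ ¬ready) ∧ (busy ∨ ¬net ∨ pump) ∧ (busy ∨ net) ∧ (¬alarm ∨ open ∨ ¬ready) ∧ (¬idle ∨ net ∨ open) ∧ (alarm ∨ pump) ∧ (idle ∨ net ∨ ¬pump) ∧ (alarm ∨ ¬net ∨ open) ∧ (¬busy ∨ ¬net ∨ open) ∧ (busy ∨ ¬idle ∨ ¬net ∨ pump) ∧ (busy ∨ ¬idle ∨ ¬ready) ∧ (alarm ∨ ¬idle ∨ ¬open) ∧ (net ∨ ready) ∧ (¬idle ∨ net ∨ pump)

Set net = True.
Set busy = False.
  then (busy ∨ ¬net ∨ pump) forces pump = True.
Set ready = False.
Set open = True.
Set idle = False.
Set alarm = True.
All clauses satisfied.

net=T, busy=F, ready=F, pump=T, open=T, idle=F, alarm=T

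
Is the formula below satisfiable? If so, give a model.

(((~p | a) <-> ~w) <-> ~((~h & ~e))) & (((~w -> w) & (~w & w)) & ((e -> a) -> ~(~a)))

Unsatisfiable — no assignment works.

Case w = True: the conjunct ~w is False.
Case w = False: the conjunct ~w -> w becomes ~False -> False = False.
Both cases fail — unsatisfiable.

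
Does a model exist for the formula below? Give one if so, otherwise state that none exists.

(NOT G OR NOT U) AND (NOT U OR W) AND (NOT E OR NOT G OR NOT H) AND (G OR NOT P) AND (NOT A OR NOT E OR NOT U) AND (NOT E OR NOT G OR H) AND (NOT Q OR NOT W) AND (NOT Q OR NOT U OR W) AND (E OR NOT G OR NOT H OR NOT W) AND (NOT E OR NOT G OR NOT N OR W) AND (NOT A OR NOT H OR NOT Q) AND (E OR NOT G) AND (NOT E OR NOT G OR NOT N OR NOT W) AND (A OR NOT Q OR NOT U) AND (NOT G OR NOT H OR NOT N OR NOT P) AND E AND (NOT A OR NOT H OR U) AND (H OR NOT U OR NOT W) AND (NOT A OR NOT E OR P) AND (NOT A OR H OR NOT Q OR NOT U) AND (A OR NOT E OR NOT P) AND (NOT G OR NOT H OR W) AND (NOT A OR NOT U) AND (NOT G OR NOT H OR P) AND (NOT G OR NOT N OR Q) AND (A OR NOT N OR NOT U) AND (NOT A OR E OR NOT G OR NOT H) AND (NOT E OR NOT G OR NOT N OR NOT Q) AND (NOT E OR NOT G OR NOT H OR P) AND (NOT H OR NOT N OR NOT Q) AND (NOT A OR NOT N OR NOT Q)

Unit clause (E) forces E = True.
Set W = True.
  then (NOT Q OR NOT W) forces Q = False.
Try A = True:
  (NOT A OR NOT E OR NOT U) forces U = False.
  (NOT A OR NOT H OR U) forces H = False.
  (NOT E OR NOT G OR H) forces G = False.
  (G OR NOT P) forces P = False.
  clause (NOT A OR NOT E OR P) is falsified — backtrack.
So A = False.
  then (A OR NOT E OR NOT P) forces P = False.
Set H = True.
  then (NOT E OR NOT G OR NOT H) forces G = False.
Set U = False.
Set N = False.
All clauses satisfied.

W=T, A=F, E=T, P=F, H=T, U=F, N=F, G=F, Q=F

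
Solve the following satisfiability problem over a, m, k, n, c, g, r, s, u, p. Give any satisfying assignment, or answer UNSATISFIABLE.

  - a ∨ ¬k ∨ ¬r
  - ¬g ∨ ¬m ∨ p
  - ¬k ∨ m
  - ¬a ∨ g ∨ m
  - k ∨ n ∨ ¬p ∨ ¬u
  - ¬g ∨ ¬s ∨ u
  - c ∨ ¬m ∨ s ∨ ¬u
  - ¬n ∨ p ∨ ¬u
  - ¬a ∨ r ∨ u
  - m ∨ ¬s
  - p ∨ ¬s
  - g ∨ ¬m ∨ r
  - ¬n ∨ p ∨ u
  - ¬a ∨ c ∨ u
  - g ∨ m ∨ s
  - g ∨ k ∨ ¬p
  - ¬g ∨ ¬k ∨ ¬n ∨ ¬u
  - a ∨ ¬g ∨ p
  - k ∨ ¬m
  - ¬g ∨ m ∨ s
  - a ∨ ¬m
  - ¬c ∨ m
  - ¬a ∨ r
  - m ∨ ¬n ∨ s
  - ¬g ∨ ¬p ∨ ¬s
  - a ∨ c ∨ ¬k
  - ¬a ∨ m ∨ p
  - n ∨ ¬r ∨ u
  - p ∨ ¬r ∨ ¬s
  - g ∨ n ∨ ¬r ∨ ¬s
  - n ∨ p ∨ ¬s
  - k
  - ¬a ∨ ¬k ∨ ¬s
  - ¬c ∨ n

a = True; m = True; k = True; n = True; c = True; g = False; r = True; s = False; u = True; p = True

Unit clause (k) forces k = True.
In (¬k ∨ m) only m is left, so m = True.
In (a ∨ ¬m) only a is left, so a = True.
In (¬a ∨ r) only r is left, so r = True.
In (¬a ∨ ¬k ∨ ¬s) only ¬s is left, so s = False.
Try n = False:
  (n ∨ ¬r ∨ u) forces u = True.
  (c ∨ ¬m ∨ s ∨ ¬u) forces c = True.
  clause (¬c ∨ n) is falsified — backtrack.
So n = True.
Try c = False:
  (c ∨ ¬m ∨ s ∨ ¬u) forces u = False.
  clause (¬a ∨ c ∨ u) is falsified — backtrack.
So c = True.
Set g = False.
Set u = True.
  then (¬n ∨ p ∨ ¬u) forces p = True.
All clauses satisfied.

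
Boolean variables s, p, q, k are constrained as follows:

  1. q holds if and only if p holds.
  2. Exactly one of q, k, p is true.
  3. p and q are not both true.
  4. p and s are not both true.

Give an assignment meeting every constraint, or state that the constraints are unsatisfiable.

s: True; p: False; q: False; k: True

  (1) q=F, p=F — same ✓
  (2) {q, k, p}: 1 true — exactly one ✓
  (3) p=F, q=F — not both ✓
  (4) p=F, s=T — not both ✓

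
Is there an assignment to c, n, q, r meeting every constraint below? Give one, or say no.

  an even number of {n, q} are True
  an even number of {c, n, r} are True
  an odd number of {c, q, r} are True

Unsatisfiable

Adding constraints 1, 2, 3 mod 2: every variable appears an even number of times on the left, so the left side is 0.
But the right sides sum to 1 (mod 2). 0 ≠ 1 — the system is inconsistent.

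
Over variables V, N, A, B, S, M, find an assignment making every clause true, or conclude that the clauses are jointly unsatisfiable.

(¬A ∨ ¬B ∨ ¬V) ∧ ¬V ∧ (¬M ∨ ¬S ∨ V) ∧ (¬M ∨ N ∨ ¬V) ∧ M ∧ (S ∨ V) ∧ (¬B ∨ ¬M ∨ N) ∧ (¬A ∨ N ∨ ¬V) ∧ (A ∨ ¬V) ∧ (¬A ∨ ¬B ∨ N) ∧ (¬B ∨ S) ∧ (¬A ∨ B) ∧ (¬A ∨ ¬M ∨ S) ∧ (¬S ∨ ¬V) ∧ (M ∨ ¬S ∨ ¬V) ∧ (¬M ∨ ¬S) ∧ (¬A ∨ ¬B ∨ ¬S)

Case V = True:
  Clause (¬V) is falsified — contradiction.
Case V = False:
  (M) forces M = True.
  (¬M ∨ ¬S ∨ V) forces S = False.
  Clause (S ∨ V) is falsified — contradiction.
Both cases fail, so the formula is unsatisfiable.

UNSATISFIABLE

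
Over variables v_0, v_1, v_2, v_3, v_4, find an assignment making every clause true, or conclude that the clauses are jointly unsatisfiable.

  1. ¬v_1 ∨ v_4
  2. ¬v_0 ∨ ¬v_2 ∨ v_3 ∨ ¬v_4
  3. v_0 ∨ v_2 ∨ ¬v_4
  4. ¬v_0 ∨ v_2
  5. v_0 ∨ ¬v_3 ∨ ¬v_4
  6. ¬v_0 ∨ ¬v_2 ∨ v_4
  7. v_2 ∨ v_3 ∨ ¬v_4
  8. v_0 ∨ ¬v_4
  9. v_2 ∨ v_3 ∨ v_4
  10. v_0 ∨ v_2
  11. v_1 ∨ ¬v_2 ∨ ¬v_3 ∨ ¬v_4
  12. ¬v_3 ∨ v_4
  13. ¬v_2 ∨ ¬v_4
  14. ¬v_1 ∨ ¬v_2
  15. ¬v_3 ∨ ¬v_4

Set v_0 = False.
  then (v_0 ∨ ¬v_4) forces v_4 = False.
  then (v_0 ∨ v_2) forces v_2 = True.
  then (¬v_3 ∨ v_4) forces v_3 = False.
  then (¬v_1 ∨ ¬v_2) forces v_1 = False.
All clauses satisfied.

v_0: False, v_1: False, v_2: True, v_3: False, v_4: False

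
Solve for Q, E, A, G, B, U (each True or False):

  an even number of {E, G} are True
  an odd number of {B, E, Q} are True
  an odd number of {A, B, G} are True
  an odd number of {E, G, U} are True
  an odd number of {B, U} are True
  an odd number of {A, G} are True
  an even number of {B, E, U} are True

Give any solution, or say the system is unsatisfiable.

Q = False; E = True; A = False; G = True; B = False; U = True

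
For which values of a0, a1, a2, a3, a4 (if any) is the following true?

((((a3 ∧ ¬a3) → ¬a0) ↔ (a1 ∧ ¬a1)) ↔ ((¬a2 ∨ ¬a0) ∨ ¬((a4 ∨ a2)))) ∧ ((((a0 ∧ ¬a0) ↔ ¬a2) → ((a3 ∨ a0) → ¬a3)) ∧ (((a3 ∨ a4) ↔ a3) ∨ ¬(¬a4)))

a0 = True, a1 = False, a2 = True, a3 = False, a4 = False

  (((a3 ∧ ¬a3) → ¬a0) ↔ (a1 ∧ ¬a1)) ↔ ((¬a2 ∨ ¬a0) ∨ ¬((a4 ∨ a2))) = True
    ((a3 ∧ ¬a3) → ¬a0) ↔ (a1 ∧ ¬a1) = False
      (a3 ∧ ¬a3) → ¬a0 = True
        a3 ∧ ¬a3 = False
          ¬a3 = True
        ¬a0 = False
      a1 ∧ ¬a1 = False
        ¬a1 = True
    (¬a2 ∨ ¬a0) ∨ ¬((a4 ∨ a2)) = False
      ¬a2 ∨ ¬a0 = False
        ¬a2 = False
        ¬a0 = False
      ¬((a4 ∨ a2)) = False
        a4 ∨ a2 = True
  (((a0 ∧ ¬a0) ↔ ¬a2) → ((a3 ∨ a0) → ¬a3)) ∧ (((a3 ∨ a4) ↔ a3) ∨ ¬(¬a4)) = True
    ((a0 ∧ ¬a0) ↔ ¬a2) → ((a3 ∨ a0) → ¬a3) = True
      (a0 ∧ ¬a0) ↔ ¬a2 = True
        a0 ∧ ¬a0 = False
          ¬a0 = False
        ¬a2 = False
      (a3 ∨ a0) → ¬a3 = True
        a3 ∨ a0 = True
        ¬a3 = True
    ((a3 ∨ a4) ↔ a3) ∨ ¬(¬a4) = True
      (a3 ∨ a4) ↔ a3 = True
        a3 ∨ a4 = False
      ¬(¬a4) = False
        ¬a4 = True
Both conjuncts True, so the formula holds.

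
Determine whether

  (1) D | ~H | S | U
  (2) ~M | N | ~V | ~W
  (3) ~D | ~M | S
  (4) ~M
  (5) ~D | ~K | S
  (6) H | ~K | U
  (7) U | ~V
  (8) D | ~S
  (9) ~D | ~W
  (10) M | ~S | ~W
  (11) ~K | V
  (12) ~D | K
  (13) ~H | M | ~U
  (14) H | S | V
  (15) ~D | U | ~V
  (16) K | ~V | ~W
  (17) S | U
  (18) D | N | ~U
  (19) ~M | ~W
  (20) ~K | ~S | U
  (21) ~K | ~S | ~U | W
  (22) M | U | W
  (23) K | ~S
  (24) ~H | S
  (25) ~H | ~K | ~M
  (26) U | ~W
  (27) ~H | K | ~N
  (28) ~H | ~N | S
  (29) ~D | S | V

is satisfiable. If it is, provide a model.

S: False; N: True; M: False; K: True; U: True; H: False; W: True; V: True; D: False

Unit clause (~M) forces M = False.
Set S = False.
  then (S | U) forces U = True.
  then (~H | S) forces H = False.
  then (H | S | V) forces V = True.
Try N = False:
  (D | N | ~U) forces D = True.
  (~D | ~K | S) forces K = False.
  clause (~D | K) is falsified — backtrack.
So N = True.
Set K = True.
  then (~D | ~K | S) forces D = False.
Set W = True.
All clauses satisfied.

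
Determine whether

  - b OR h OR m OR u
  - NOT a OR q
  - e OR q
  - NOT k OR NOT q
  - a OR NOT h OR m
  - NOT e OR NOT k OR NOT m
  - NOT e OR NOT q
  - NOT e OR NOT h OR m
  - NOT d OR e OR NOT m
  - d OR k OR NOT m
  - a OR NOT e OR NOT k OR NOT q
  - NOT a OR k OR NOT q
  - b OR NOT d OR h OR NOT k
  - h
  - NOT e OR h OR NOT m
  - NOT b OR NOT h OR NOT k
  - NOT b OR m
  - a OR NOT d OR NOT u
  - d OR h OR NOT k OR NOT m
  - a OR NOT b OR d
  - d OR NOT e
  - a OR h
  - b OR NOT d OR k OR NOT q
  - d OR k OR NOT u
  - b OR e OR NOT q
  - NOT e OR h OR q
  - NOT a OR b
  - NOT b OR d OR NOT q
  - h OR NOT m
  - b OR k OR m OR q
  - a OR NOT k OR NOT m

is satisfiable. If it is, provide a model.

b=F, u=F, e=T, a=F, m=T, k=F, q=F, h=T, d=T

Unit clause (h) forces h = True.
Set b = False.
  then (NOT a OR b) forces a = False.
  then (a OR NOT h OR m) forces m = True.
  then (a OR NOT k OR NOT m) forces k = False.
  then (d OR k OR NOT m) forces d = True.
  then (a OR NOT d OR NOT u) forces u = False.
  then (b OR NOT d OR k OR NOT q) forces q = False.
  then (e OR q) forces e = True.
All clauses satisfied.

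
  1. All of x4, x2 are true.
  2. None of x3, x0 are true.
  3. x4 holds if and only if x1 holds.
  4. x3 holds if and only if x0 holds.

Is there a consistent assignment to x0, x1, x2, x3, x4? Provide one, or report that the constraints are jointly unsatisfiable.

x0=F; x1=T; x2=T; x3=F; x4=T

  (1) {x4, x2}: all 2 true ✓
  (2) {x3, x0}: 0 true — none ✓
  (3) x4=T, x1=T — same ✓
  (4) x3=F, x0=F — same ✓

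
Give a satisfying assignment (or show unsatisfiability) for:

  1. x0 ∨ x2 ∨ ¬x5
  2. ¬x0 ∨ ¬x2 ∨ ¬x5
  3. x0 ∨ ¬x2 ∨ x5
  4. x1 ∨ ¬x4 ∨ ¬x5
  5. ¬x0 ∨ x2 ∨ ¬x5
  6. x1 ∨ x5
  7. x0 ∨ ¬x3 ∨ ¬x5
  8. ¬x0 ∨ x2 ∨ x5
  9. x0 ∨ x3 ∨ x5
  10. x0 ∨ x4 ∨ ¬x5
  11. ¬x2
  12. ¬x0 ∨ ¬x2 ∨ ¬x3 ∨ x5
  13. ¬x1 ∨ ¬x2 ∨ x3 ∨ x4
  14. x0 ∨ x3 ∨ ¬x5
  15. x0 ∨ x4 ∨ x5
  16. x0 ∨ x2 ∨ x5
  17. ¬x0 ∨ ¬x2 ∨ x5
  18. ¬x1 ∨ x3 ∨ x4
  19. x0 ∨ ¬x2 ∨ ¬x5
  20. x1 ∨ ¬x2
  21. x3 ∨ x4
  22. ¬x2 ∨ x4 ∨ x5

Case x0 = True:
  (¬x2) forces x2 = False.
  (¬x0 ∨ x2 ∨ ¬x5) forces x5 = False.
  Clause (¬x0 ∨ x2 ∨ x5) is falsified — contradiction.
Case x0 = False:
  (¬x2) forces x2 = False.
  (x0 ∨ x2 ∨ ¬x5) forces x5 = False.
  Clause (x0 ∨ x2 ∨ x5) is falsified — contradiction.
Both cases fail, so the formula is unsatisfiable.

Unsatisfiable — no assignment works.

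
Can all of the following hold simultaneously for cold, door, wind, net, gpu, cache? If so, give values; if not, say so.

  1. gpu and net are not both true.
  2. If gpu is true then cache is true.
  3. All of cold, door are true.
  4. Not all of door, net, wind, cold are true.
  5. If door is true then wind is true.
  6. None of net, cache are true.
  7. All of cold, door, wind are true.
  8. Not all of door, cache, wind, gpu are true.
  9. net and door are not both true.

cold=T, door=T, wind=T, net=F, gpu=F, cache=F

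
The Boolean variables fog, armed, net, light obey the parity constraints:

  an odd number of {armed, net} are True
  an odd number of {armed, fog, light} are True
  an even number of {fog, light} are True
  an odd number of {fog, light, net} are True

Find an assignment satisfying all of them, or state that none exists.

Adding constraints 1, 2, 4 mod 2: every variable appears an even number of times on the left, so the left side is 0.
But the right sides sum to 1 (mod 2). 0 ≠ 1 — the system is inconsistent.

The formula is unsatisfiable.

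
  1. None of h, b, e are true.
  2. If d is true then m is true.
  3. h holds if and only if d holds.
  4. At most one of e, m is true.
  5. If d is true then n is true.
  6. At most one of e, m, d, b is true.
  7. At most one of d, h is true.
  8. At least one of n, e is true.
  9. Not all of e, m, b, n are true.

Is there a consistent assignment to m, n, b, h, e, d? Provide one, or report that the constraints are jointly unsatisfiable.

m=T, n=T, b=F, h=F, e=F, d=F

  (1) {h, b, e}: 0 true — none ✓
  (2) d=F ⇒ m: vacuous ✓
  (3) h=F, d=F — same ✓
  (4) {e, m}: 1 true — at most one ✓
  (5) d=F ⇒ n: vacuous ✓
  (6) {e, m, d, b}: 1 true — at most one ✓
  (7) {d, h}: 0 true — at most one ✓
  (8) {n, e}: 1 true — at least one ✓
  (9) {e, m, b, n}: 2/4 true — not all ✓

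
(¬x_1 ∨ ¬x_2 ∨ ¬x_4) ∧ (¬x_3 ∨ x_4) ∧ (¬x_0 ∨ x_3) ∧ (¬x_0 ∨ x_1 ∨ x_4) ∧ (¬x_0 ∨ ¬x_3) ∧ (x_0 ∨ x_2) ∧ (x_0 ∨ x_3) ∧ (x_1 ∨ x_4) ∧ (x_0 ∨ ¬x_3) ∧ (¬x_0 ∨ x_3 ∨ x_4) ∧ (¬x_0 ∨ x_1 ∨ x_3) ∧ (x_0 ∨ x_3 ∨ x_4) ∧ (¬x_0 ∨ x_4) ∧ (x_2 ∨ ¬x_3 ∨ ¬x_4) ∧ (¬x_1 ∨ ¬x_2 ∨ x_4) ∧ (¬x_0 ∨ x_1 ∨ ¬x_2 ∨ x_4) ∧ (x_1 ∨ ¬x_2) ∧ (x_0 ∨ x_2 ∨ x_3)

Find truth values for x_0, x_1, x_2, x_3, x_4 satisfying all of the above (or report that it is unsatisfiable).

UNSATISFIABLE

Case x_0 = True:
  (¬x_0 ∨ x_3) forces x_3 = True.
  Clause (¬x_0 ∨ ¬x_3) is falsified — contradiction.
Case x_0 = False:
  (x_0 ∨ x_2) forces x_2 = True.
  (x_0 ∨ x_3) forces x_3 = True.
  Clause (x_0 ∨ ¬x_3) is falsified — contradiction.
Both cases fail, so the formula is unsatisfiable.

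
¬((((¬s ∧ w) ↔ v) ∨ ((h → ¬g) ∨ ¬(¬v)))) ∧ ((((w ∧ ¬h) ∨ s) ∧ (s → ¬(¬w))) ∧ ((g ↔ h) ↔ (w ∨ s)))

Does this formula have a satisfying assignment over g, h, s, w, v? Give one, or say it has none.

Case h = True: the formula simplifies to ¬((((¬s ∧ w) ↔ v) ∨ (¬g ∨ ¬(¬v)))) ∧ ((s ∧ (s → ¬(¬w))) ∧ (g ↔ (w ∨ s))).
  s = True: simplifies to ¬((¬v ∨ (¬g ∨ ¬(¬v)))) ∧ (¬(¬w) ∧ g).
    v = True: the conjunct ¬((¬v ∨ (¬g ∨ ¬(¬v)))) becomes ¬((False ∨ True)) = False.
    v = False: the conjunct ¬((¬v ∨ (¬g ∨ ¬(¬v)))) becomes ¬((True ∨ ¬g)) = False.
  s = False: the conjunct s is False.
Case h = False: the conjunct ¬((((¬s ∧ w) ↔ v) ∨ ((h → ¬g) ∨ ¬(¬v)))) becomes ¬((((¬s ∧ w) ↔ v) ∨ True)) = False.
Both cases fail — unsatisfiable.

The formula is unsatisfiable.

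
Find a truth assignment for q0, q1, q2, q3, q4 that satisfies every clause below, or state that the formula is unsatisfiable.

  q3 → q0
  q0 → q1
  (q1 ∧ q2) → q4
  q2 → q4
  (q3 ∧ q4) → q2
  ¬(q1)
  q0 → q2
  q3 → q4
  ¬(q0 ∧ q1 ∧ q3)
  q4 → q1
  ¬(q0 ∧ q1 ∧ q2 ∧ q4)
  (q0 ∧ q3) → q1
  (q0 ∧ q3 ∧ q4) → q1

q0 = False, q1 = False, q2 = False, q3 = False, q4 = False

Unit clause (¬q1) forces q1 = False.
In (q1 ∨ ¬q4) only ¬q4 is left, so q4 = False.
In (¬q0 ∨ q1) only ¬q0 is left, so q0 = False.
In (q0 ∨ ¬q3) only ¬q3 is left, so q3 = False.
In (¬q2 ∨ q4) only ¬q2 is left, so q2 = False.
All clauses satisfied.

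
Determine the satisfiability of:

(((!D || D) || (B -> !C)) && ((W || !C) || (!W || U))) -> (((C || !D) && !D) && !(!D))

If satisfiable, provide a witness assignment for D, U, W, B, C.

Case D = True: the formula simplifies to !(((W || !C) || (!W || U))).
  W = True: this becomes !((True || U)) = False.
  W = False: this becomes !((!C || True)) = False.
Case D = False: the formula simplifies to !(((W || !C) || (!W || U))).
  W = True: this becomes !((True || U)) = False.
  W = False: this becomes !((!C || True)) = False.
Both cases fail — unsatisfiable.

UNSATISFIABLE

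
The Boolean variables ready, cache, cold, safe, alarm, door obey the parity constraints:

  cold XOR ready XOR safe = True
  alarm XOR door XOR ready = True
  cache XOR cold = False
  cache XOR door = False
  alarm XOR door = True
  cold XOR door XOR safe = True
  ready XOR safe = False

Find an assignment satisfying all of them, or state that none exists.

Unsatisfiable

Adding constraints 2, 3, 4, 5, 6, 7 mod 2: every variable appears an even number of times on the left, so the left side is 0.
But the right sides sum to 1 (mod 2). 0 ≠ 1 — the system is inconsistent.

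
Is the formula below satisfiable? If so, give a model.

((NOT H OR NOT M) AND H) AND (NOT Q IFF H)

M = False, H = True, Q = False

  (NOT H OR NOT M) AND H = True
    NOT H OR NOT M = True
      NOT H = False
      NOT M = True
  NOT Q IFF H = True
    NOT Q = True
Both conjuncts True, so the formula holds.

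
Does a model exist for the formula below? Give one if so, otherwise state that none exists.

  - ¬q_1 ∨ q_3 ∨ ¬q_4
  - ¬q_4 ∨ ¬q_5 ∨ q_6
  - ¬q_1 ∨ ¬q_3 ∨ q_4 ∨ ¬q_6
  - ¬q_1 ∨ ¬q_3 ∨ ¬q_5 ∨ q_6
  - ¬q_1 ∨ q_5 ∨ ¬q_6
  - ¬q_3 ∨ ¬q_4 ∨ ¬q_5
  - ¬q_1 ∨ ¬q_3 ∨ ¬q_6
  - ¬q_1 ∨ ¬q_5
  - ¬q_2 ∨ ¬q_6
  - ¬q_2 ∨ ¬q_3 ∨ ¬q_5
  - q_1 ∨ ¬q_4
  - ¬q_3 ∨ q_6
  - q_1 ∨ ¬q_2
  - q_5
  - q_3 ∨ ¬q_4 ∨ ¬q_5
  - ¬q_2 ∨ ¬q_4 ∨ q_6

q_1=F; q_2=F; q_3=F; q_4=F; q_5=T; q_6=F

Unit clause (q_5) forces q_5 = True.
In (¬q_1 ∨ ¬q_5) only ¬q_1 is left, so q_1 = False.
In (q_1 ∨ ¬q_4) only ¬q_4 is left, so q_4 = False.
In (q_1 ∨ ¬q_2) only ¬q_2 is left, so q_2 = False.
Set q_3 = False.
Set q_6 = False.
All clauses satisfied.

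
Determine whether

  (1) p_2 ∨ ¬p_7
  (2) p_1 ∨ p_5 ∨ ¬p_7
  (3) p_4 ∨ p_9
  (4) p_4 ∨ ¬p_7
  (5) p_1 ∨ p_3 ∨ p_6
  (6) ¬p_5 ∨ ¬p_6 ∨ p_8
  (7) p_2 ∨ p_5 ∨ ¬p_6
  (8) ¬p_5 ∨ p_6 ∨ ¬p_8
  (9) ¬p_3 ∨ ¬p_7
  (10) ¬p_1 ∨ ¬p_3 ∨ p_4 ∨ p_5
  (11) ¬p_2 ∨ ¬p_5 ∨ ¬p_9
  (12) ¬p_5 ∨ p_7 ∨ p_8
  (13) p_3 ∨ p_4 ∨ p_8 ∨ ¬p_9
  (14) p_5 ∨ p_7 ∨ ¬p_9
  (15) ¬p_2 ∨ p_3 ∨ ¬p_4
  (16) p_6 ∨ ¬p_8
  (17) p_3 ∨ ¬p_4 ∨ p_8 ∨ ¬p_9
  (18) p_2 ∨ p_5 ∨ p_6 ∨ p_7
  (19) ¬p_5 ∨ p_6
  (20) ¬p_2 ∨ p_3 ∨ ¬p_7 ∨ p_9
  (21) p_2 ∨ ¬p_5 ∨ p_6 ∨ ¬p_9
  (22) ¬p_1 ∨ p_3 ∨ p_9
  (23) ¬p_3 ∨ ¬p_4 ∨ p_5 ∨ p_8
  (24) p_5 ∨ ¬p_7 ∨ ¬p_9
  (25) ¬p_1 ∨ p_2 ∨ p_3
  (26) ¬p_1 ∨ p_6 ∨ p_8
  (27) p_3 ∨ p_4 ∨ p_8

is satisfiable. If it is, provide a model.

Set p_1 = True.
Set p_2 = False.
  then (p_2 ∨ ¬p_7) forces p_7 = False.
  then (¬p_1 ∨ p_2 ∨ p_3) forces p_3 = True.
Set p_4 = False.
  then (p_4 ∨ p_9) forces p_9 = True.
  then (¬p_1 ∨ ¬p_3 ∨ p_4 ∨ p_5) forces p_5 = True.
  then (¬p_5 ∨ p_7 ∨ p_8) forces p_8 = True.
  then (p_6 ∨ ¬p_8) forces p_6 = True.
All clauses satisfied.

p_1=T; p_2=F; p_3=T; p_4=F; p_5=T; p_6=T; p_7=F; p_8=T; p_9=T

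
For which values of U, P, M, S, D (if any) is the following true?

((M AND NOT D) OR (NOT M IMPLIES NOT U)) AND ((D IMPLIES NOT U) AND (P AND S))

U = False, P = True, M = False, S = True, D = False

  (M AND NOT D) OR (NOT M IMPLIES NOT U) = True
    M AND NOT D = False
      NOT D = True
    NOT M IMPLIES NOT U = True
      NOT M = True
      NOT U = True
  (D IMPLIES NOT U) AND (P AND S) = True
    D IMPLIES NOT U = True
      NOT U = True
    P AND S = True
Both conjuncts True, so the formula holds.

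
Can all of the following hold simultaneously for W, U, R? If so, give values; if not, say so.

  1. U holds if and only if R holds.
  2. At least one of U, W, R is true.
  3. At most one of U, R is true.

W=T, U=F, R=F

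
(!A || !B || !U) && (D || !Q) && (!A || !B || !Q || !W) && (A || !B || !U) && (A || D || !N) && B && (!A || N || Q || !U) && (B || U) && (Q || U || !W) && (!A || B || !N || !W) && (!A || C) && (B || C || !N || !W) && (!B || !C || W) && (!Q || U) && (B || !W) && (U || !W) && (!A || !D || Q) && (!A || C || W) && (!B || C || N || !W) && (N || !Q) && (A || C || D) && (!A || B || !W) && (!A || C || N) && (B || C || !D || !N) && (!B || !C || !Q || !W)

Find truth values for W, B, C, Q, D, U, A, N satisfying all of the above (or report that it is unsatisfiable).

Unit clause (B) forces B = True.
Try W = True:
  (U || !W) forces U = True.
  (!A || !B || !U) forces A = False.
  clause (A || !B || !U) is falsified — backtrack.
So W = False.
  then (!B || !C || W) forces C = False.
  then (!A || C || W) forces A = False.
  then (A || C || D) forces D = True.
  then (A || !B || !U) forces U = False.
  then (!Q || U) forces Q = False.
Set N = True.
All clauses satisfied.

W = False; B = True; C = False; Q = False; D = True; U = False; A = False; N = True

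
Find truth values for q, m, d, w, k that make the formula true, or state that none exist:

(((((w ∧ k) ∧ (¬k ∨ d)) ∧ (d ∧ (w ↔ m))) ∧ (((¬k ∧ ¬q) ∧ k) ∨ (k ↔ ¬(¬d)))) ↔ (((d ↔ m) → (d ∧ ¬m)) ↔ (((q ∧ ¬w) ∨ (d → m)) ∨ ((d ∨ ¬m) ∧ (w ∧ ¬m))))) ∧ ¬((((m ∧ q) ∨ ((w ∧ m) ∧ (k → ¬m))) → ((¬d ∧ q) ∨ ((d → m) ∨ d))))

The formula is unsatisfiable.

The conjunct ¬((((m ∧ q) ∨ ((w ∧ m) ∧ (k → ¬m))) → ((¬d ∧ q) ∨ ((d → m) ∨ d)))) is unsatisfiable on its own:
  m = True: this becomes ¬(((q ∨ (w ∧ ¬k)) → True)) = False.
  m = False: this becomes ¬((False → ((¬d ∧ q) ∨ (¬d ∨ d)))) = False.
So the whole conjunction is unsatisfiable.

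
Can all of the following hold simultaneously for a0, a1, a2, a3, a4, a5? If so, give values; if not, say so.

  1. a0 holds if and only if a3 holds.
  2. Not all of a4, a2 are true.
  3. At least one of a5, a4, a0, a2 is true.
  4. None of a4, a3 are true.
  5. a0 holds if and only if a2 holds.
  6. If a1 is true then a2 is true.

a0: False; a1: False; a2: False; a3: False; a4: False; a5: True

  (1) a0=F, a3=F — same ✓
  (2) {a4, a2}: 0/2 true — not all ✓
  (3) {a5, a4, a0, a2}: 1 true — at least one ✓
  (4) {a4, a3}: 0 true — none ✓
  (5) a0=F, a2=F — same ✓
  (6) a1=F ⇒ a2: vacuous ✓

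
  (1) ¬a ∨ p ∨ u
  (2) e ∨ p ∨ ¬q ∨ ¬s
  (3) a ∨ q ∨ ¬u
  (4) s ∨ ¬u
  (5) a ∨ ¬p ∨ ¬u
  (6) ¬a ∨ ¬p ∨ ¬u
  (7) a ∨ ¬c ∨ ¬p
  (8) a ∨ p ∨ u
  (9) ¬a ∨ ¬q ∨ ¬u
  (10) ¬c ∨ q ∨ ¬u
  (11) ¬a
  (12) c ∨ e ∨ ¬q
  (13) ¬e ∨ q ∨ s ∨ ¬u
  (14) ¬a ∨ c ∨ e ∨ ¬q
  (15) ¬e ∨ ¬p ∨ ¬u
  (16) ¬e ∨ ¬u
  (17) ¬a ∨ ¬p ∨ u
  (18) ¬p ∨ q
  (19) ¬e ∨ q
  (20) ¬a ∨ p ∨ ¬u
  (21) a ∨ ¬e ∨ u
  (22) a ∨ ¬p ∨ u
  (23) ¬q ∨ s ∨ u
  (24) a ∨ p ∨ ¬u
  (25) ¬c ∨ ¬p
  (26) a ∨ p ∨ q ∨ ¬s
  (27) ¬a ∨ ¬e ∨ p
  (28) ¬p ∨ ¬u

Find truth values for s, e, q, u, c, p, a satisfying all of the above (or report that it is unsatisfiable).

No satisfying assignment exists.

Case p = True:
  (¬a) forces a = False.
  (a ∨ ¬p ∨ ¬u) forces u = False.
  Clause (a ∨ ¬p ∨ u) is falsified — contradiction.
Case p = False:
  (¬a) forces a = False.
  (a ∨ p ∨ u) forces u = True.
  Clause (a ∨ p ∨ ¬u) is falsified — contradiction.
Both cases fail, so the formula is unsatisfiable.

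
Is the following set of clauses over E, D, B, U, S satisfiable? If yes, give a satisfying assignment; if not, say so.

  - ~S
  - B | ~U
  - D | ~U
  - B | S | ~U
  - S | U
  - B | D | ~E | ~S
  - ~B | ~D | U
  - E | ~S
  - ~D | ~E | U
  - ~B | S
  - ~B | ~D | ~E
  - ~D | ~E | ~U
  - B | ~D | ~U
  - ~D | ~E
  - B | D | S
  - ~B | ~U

Case S = True:
  Clause (~S) is falsified — contradiction.
Case S = False:
  (S | U) forces U = True.
  (B | ~U) forces B = True.
  Clause (~B | S) is falsified — contradiction.
Both cases fail, so the formula is unsatisfiable.

The formula is unsatisfiable.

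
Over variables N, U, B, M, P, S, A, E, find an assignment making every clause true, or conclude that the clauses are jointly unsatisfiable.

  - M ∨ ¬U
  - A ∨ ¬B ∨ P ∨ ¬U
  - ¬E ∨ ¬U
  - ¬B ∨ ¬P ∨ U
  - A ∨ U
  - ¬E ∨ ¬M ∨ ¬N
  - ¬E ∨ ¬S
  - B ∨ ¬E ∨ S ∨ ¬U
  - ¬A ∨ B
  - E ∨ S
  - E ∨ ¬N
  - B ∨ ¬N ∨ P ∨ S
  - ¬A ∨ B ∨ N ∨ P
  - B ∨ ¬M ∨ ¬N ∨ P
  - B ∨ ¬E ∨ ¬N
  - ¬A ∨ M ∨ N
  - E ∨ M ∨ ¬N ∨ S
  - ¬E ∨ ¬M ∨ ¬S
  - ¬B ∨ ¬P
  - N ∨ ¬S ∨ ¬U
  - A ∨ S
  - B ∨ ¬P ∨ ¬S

N = False, U = False, B = True, M = True, P = False, S = True, A = True, E = False

Set N = False.
Set U = False.
  then (A ∨ U) forces A = True.
  then (¬A ∨ B) forces B = True.
  then (¬A ∨ M ∨ N) forces M = True.
  then (¬B ∨ ¬P) forces P = False.
Set S = True.
  then (¬E ∨ ¬S) forces E = False.
All clauses satisfied.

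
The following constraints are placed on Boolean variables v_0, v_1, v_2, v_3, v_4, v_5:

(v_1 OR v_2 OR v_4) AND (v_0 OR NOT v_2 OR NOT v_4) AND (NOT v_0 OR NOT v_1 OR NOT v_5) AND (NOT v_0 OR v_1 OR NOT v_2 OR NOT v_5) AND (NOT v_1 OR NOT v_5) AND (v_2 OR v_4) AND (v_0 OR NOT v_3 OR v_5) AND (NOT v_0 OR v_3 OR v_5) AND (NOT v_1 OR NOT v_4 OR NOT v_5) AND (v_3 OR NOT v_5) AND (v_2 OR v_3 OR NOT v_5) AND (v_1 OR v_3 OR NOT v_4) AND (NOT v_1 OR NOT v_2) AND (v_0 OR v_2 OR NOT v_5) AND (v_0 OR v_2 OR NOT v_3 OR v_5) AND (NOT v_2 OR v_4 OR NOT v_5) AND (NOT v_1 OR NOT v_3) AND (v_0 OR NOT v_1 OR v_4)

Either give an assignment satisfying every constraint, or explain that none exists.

v_0 = True; v_1 = False; v_2 = True; v_3 = True; v_4 = False; v_5 = False

Set v_0 = True.
Try v_1 = True:
  (NOT v_0 OR NOT v_1 OR NOT v_5) forces v_5 = False.
  (NOT v_0 OR v_3 OR v_5) forces v_3 = True.
  clause (NOT v_1 OR NOT v_3) is falsified — backtrack.
So v_1 = False.
Set v_2 = True.
  then (NOT v_0 OR v_1 OR NOT v_2 OR NOT v_5) forces v_5 = False.
  then (NOT v_0 OR v_3 OR v_5) forces v_3 = True.
Set v_4 = False.
All clauses satisfied.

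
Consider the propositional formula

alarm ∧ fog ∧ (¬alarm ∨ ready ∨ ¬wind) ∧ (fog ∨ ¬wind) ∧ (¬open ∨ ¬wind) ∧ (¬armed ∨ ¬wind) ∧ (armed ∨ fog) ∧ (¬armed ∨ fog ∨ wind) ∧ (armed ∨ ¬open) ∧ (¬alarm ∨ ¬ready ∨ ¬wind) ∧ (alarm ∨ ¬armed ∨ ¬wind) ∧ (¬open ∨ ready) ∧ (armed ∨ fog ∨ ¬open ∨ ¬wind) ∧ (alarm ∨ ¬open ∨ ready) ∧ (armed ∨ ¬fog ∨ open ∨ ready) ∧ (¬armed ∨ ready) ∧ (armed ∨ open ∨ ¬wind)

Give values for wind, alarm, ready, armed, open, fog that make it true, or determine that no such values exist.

wind = False, alarm = True, ready = True, armed = True, open = False, fog = True

Unit clause (alarm) forces alarm = True.
Unit clause (fog) forces fog = True.
Try wind = True:
  (¬alarm ∨ ready ∨ ¬wind) forces ready = True.
  clause (¬alarm ∨ ¬ready ∨ ¬wind) is falsified — backtrack.
So wind = False.
Try ready = False:
  (¬open ∨ ready) forces open = False.
  (armed ∨ ¬fog ∨ open ∨ ready) forces armed = True.
  clause (¬armed ∨ ready) is falsified — backtrack.
So ready = True.
Set armed = True.
Set open = False.
All clauses satisfied.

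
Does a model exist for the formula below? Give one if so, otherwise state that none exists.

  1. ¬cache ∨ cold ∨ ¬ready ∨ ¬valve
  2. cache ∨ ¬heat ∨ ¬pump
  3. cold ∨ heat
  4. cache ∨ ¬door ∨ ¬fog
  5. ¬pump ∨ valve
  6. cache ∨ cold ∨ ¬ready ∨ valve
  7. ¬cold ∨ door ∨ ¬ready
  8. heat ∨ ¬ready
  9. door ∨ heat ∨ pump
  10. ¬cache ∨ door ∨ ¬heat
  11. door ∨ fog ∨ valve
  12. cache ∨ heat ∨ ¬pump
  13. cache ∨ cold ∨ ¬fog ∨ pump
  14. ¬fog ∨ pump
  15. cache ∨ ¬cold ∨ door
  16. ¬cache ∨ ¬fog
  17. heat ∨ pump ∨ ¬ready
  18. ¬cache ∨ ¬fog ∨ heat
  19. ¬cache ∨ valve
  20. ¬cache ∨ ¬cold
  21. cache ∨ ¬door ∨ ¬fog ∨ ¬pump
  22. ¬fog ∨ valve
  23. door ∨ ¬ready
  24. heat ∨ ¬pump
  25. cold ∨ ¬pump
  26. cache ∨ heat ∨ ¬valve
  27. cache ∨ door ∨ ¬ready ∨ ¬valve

Set pump = False.
  then (¬fog ∨ pump) forces fog = False.
Set valve = True.
Set cache = False.
  then (cache ∨ heat ∨ ¬valve) forces heat = True.
Set door = True.
Set ready = True.
Set cold = True.
All clauses satisfied.

pump = False, valve = True, cache = False, door = True, ready = True, heat = True, cold = True, fog = False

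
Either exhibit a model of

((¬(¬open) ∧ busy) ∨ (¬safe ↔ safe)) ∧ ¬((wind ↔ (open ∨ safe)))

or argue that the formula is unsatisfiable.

open = True, safe = False, busy = True, wind = False

  (¬(¬open) ∧ busy) ∨ (¬safe ↔ safe) = True
    ¬(¬open) ∧ busy = True
      ¬(¬open) = True
        ¬open = False
    ¬safe ↔ safe = False
      ¬safe = True
  ¬((wind ↔ (open ∨ safe))) = True
    wind ↔ (open ∨ safe) = False
      open ∨ safe = True
Both conjuncts True, so the formula holds.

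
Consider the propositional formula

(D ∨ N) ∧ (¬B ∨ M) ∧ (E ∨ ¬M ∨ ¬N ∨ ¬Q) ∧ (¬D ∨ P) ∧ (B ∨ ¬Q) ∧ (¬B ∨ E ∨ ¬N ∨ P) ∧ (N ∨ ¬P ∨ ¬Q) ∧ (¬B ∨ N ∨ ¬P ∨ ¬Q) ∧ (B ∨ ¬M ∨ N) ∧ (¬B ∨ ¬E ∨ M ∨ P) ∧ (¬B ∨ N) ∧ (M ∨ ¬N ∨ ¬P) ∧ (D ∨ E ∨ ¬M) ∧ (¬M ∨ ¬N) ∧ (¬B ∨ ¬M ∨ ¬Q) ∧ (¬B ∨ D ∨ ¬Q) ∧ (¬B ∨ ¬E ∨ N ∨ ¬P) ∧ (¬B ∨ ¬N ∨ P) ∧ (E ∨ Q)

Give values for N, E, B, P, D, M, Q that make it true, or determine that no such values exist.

Set N = False.
  then (D ∨ N) forces D = True.
  then (¬D ∨ P) forces P = True.
  then (N ∨ ¬P ∨ ¬Q) forces Q = False.
  then (¬B ∨ N) forces B = False.
  then (E ∨ Q) forces E = True.
  then (B ∨ ¬M ∨ N) forces M = False.
All clauses satisfied.

N = False, E = True, B = False, P = True, D = True, M = False, Q = False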